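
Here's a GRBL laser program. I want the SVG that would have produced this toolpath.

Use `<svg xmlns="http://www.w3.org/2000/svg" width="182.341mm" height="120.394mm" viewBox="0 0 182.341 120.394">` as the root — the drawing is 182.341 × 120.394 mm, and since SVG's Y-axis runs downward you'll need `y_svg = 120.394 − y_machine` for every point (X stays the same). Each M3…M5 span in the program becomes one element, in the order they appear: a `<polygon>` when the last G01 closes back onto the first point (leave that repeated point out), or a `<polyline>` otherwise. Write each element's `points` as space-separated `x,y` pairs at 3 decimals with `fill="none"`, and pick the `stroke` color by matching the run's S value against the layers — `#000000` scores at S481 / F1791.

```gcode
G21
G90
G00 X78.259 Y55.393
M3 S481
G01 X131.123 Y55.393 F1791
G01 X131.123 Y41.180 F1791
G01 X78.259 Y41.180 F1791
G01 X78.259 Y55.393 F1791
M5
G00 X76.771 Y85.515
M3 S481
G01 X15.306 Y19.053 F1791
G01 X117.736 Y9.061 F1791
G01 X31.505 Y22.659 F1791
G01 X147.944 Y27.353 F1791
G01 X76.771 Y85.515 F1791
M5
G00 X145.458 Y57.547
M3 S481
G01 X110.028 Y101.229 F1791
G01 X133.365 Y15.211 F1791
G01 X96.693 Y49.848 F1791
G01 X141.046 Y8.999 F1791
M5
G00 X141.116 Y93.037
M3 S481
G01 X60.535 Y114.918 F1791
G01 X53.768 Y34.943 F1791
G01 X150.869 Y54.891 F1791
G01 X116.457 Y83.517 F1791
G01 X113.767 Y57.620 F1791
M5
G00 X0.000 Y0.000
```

<svg xmlns="http://www.w3.org/2000/svg" width="182.341mm" height="120.394mm" viewBox="0 0 182.341 120.394">
  <polygon points="78.259,65.001 131.123,65.001 131.123,79.214 78.259,79.214" fill="none" stroke="#000000"/>
  <polygon points="76.771,34.879 15.306,101.341 117.736,111.333 31.505,97.735 147.944,93.041" fill="none" stroke="#000000"/>
  <polyline points="145.458,62.847 110.028,19.165 133.365,105.183 96.693,70.546 141.046,111.395" fill="none" stroke="#000000"/>
  <polyline points="141.116,27.357 60.535,5.476 53.768,85.451 150.869,65.503 116.457,36.877 113.767,62.774" fill="none" stroke="#000000"/>
</svg>

Machine Y-up, SVG Y-down with viewBox height 120.394, so y_svg = 120.394 − y_machine; X carries over. Every run uses S481, so all elements get stroke `#000000` (score).

Run 1: The run returns to its start, so emit a `<polygon>` with points (Y-flipped): 78.259,65.001 131.123,65.001 131.123,79.214 78.259,79.214.

Run 2: The run returns to its start, so emit a `<polygon>` with points (Y-flipped): 76.771,34.879 15.306,101.341 117.736,111.333 31.505,97.735 147.944,93.041.

Run 3: The run is open, so emit a `<polyline>` with points (Y-flipped): 145.458,62.847 110.028,19.165 133.365,105.183 96.693,70.546 141.046,111.395.

Run 4: The run is open, so emit a `<polyline>` with points (Y-flipped): 141.116,27.357 60.535,5.476 53.768,85.451 150.869,65.503 116.457,36.877 113.767,62.774.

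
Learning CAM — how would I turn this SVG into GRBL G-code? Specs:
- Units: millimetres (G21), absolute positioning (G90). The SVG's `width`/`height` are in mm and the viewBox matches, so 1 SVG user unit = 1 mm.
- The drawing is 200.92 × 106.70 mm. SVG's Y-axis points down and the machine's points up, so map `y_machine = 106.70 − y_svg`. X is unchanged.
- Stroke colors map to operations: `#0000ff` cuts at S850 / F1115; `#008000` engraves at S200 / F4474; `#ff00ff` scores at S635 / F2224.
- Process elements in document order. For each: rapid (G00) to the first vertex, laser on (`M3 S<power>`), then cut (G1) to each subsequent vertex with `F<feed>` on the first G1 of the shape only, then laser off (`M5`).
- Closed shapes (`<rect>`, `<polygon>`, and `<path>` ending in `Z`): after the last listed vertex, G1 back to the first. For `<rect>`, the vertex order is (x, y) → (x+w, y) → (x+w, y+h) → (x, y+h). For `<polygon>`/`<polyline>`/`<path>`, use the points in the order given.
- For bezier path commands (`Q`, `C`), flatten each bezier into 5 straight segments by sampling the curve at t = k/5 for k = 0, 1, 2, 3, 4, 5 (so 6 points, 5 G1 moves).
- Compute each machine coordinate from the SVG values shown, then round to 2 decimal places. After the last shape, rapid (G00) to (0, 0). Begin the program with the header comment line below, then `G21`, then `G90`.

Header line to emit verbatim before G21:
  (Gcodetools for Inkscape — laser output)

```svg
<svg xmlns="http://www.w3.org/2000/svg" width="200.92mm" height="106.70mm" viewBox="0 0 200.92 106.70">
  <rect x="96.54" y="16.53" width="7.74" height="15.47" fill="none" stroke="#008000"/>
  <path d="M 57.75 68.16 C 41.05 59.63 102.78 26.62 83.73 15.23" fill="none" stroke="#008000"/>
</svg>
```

(Gcodetools for Inkscape — laser output)
G21
G90
G00 X96.54 Y90.17
M3 S200
G1 X104.28 Y90.17 F4474
G1 X104.28 Y74.70
G1 X96.54 Y74.70
G1 X96.54 Y90.17
M5
G00 X57.75 Y38.54
M3 S200
G1 X55.87 Y46.23 F4474
G1 X65.17 Y57.58
G1 X78.01 Y70.37
G1 X86.74 Y82.41
G1 X83.73 Y91.47
M5
G00 X0.00 Y0.00

viewBox `0 0 200.92 106.70` with mm width/height → 1 unit = 1 mm. Flip: y_m = 106.70 − y_svg.

**Shape 1** — `<rect>` rectangle, stroke `#008000` → engrave (S200, F4474). Machine vertices: (96.54,90.17) → (104.28,90.17) → (104.28,74.70) → (96.54,74.70) → (96.54,90.17). Closed: final G1 returns to the first vertex.

**Shape 2** — `<path>` cubic bezier, stroke `#008000` → engrave (S200, F4474). Control points (SVG): P0=(57.75,68.16), P1=(41.05,59.63), P2=(102.78,26.62), P3=(83.73,15.23); sampled at t=k/5. Machine vertices: (57.75,38.54) → (55.87,46.23) → (65.17,57.58) → (78.01,70.37) → (86.74,82.41) → (83.73,91.47). Open path.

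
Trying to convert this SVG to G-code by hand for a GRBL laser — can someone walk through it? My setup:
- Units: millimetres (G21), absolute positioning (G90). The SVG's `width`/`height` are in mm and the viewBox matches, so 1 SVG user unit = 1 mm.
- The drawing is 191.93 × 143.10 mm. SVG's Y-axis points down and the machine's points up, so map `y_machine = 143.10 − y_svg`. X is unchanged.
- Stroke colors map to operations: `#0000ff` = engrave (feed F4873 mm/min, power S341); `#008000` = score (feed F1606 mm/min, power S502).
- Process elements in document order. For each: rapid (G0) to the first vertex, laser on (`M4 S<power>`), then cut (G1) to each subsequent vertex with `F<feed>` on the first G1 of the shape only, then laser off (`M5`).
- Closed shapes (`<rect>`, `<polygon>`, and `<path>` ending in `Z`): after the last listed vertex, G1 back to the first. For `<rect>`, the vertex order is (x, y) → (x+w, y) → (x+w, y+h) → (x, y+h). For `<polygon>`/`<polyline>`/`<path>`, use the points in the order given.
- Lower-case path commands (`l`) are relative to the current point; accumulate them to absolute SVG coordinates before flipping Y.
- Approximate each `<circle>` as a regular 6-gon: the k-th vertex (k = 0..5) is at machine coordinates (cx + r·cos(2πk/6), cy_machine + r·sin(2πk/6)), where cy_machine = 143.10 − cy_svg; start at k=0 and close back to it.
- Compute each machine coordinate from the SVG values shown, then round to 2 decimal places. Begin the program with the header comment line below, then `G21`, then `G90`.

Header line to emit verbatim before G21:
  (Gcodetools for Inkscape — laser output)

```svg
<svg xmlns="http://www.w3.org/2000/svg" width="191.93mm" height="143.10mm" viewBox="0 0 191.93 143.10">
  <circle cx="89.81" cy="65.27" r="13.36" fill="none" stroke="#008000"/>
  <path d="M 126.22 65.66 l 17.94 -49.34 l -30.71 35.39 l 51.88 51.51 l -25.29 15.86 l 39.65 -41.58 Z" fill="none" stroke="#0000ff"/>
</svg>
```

viewBox `0 0 191.93 143.10` with mm width/height → 1 unit = 1 mm. Flip: y_m = 143.10 − y_svg.

**Shape 1** — `<circle>` circle, stroke `#008000` → score (S502, F1606). Machine vertices: (103.17,77.83) → (96.49,89.40) → (83.13,89.40) → (76.45,77.83) → (83.13,66.26) → (96.49,66.26) → (103.17,77.83). Closed: final G1 returns to the first vertex.

**Shape 2** — `<path>` closed polygon, stroke `#0000ff` → engrave (S341, F4873). Machine vertices: (126.22,77.44) → (144.16,126.78) → (113.45,91.39) → (165.33,39.88) → (140.04,24.02) → (179.69,65.60) → (126.22,77.44). Closed: final G1 returns to the first vertex.

(Gcodetools for Inkscape — laser output)
G21
G90
G0 X103.17 Y77.83
M4 S502
G1 X96.49 Y89.40 F1606
G1 X83.13 Y89.40
G1 X76.45 Y77.83
G1 X83.13 Y66.26
G1 X96.49 Y66.26
G1 X103.17 Y77.83
M5
G0 X126.22 Y77.44
M4 S341
G1 X144.16 Y126.78 F4873
G1 X113.45 Y91.39
G1 X165.33 Y39.88
G1 X140.04 Y24.02
G1 X179.69 Y65.60
G1 X126.22 Y77.44
M5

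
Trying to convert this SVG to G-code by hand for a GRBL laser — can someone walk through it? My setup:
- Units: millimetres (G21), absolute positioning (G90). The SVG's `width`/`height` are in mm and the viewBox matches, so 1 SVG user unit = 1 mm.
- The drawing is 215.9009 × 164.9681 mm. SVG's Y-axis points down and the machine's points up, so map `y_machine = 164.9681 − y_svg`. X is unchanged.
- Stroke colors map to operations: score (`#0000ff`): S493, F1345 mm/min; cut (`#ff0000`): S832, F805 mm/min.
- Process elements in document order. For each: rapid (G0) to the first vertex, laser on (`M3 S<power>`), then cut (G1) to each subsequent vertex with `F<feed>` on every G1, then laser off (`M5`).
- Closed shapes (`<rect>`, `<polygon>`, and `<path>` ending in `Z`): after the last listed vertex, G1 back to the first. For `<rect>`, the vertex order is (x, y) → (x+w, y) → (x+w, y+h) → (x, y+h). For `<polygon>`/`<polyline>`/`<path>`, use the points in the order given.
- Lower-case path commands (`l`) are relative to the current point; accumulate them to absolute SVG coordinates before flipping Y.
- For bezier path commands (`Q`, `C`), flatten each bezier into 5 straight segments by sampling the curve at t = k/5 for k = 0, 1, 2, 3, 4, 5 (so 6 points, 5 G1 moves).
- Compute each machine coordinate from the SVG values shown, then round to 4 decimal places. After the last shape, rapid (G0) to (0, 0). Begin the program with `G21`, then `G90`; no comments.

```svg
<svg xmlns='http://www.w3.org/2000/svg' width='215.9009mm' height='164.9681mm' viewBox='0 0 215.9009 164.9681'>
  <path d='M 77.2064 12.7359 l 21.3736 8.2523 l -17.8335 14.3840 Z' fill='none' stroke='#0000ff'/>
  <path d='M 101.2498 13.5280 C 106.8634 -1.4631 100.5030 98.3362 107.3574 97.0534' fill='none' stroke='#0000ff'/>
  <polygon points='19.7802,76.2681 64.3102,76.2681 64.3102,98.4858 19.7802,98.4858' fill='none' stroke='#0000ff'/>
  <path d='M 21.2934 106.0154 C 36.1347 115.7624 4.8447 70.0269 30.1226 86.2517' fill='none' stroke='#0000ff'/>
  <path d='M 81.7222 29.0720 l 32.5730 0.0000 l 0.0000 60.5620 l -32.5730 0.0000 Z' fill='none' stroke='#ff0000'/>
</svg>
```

G21
G90
G0 X77.2064 Y152.2322
M3 S493
G1 X98.5800 Y143.9799 F1345
G1 X80.7465 Y129.5959 F1345
G1 X77.2064 Y152.2322 F1345
M5
G0 X101.2498 Y151.4401
M3 S493
G1 X103.3826 Y148.3869 F1345
G1 X103.8507 Y128.1459 F1345
G1 X103.8631 Y101.0789 F1345
G1 X104.6290 Y77.5479 F1345
G1 X107.3574 Y67.9147 F1345
M5
G0 X19.7802 Y88.7000
M3 S493
G1 X64.3102 Y88.7000 F1345
G1 X64.3102 Y66.4823 F1345
G1 X19.7802 Y66.4823 F1345
G1 X19.7802 Y88.7000 F1345
M5
G0 X21.2934 Y58.9527
M3 S493
G1 X25.4840 Y58.8229 F1345
G1 X23.5327 Y66.3716 F1345
G1 X20.3690 Y75.9616 F1345
G1 X20.9224 Y81.9556 F1345
G1 X30.1226 Y78.7164 F1345
M5
G0 X81.7222 Y135.8961
M3 S832
G1 X114.2952 Y135.8961 F805
G1 X114.2952 Y75.3341 F805
G1 X81.7222 Y75.3341 F805
G1 X81.7222 Y135.8961 F805
M5
G0 X0.0000 Y0.0000

Since the viewBox matches the mm dimensions, user units are millimetres directly. The only transform is the Y-flip y_m = 164.9681 − y_svg.

Shape 1 is a regular polygon drawn with `<path>`. Its stroke #0000ff means score at S493, F1345. After flipping Y the toolpath is (77.2064,152.2322) → (98.5800,143.9799) → (80.7465,129.5959) → (77.2064,152.2322), returning to the start.

Shape 2 is a cubic bezier drawn with `<path>`. Its stroke #0000ff means score at S493, F1345. After flipping Y the toolpath is (101.2498,151.4401) → (103.3826,148.3869) → (103.8507,128.1459) → (103.8631,101.0789) → (104.6290,77.5479) → (107.3574,67.9147).

Shape 3 is a rectangle drawn with `<polygon>`. Its stroke #0000ff means score at S493, F1345. After flipping Y the toolpath is (19.7802,88.7000) → (64.3102,88.7000) → (64.3102,66.4823) → (19.7802,66.4823) → (19.7802,88.7000), returning to the start.

Shape 4 is a cubic bezier drawn with `<path>`. Its stroke #0000ff means score at S493, F1345. After flipping Y the toolpath is (21.2934,58.9527) → (25.4840,58.8229) → (23.5327,66.3716) → (20.3690,75.9616) → (20.9224,81.9556) → (30.1226,78.7164).

Shape 5 is a rectangle drawn with `<path>`. Its stroke #ff0000 means cut at S832, F805. After flipping Y the toolpath is (81.7222,135.8961) → (114.2952,135.8961) → (114.2952,75.3341) → (81.7222,75.3341) → (81.7222,135.8961), returning to the start.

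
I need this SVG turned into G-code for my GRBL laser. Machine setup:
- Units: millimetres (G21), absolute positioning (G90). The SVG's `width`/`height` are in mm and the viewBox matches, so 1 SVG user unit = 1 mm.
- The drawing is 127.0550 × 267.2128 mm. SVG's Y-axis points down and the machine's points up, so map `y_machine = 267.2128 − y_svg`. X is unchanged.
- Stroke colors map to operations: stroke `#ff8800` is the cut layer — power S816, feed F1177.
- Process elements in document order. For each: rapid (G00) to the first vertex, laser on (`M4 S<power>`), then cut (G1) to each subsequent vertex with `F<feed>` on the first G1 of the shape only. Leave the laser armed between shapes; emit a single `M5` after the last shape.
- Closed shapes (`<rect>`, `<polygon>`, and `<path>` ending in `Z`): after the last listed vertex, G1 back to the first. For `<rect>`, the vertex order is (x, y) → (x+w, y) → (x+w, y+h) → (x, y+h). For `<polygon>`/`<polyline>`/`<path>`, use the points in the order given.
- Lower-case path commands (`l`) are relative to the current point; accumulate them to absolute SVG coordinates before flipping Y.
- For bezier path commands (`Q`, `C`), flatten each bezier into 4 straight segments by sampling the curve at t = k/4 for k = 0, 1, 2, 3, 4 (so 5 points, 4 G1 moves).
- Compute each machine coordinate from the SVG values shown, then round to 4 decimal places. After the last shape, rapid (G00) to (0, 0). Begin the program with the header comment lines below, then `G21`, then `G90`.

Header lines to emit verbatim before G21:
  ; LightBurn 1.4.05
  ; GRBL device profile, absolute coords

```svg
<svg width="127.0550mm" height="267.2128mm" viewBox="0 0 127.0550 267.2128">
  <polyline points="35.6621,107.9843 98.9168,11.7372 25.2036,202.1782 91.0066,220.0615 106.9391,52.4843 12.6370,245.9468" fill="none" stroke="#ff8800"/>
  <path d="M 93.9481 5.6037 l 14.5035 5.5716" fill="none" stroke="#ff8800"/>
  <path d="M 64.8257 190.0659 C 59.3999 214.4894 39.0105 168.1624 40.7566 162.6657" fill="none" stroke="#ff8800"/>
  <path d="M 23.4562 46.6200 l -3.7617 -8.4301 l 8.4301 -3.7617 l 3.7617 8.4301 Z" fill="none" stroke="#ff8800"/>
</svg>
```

Since the viewBox matches the mm dimensions, user units are millimetres directly. The only transform is the Y-flip y_m = 267.2128 − y_svg.

Shape 1 is a open polyline drawn with `<polyline>`. Its stroke #ff8800 means cut at S816, F1177. After flipping Y the toolpath is (35.6621,159.2285) → (98.9168,255.4756) → (25.2036,65.0346) → (91.0066,47.1513) → (106.9391,214.7285) → (12.6370,21.2660).

Shape 2 is a line segment drawn with `<path>`. Its stroke #ff8800 means cut at S816, F1177. After flipping Y the toolpath is (93.9481,261.6091) → (108.4516,256.0375).

Shape 3 is a cubic bezier drawn with `<path>`. Its stroke #ff8800 means cut at S816, F1177. After flipping Y the toolpath is (64.8257,77.1469) → (58.5303,70.3515) → (50.1017,79.6269) → (43.0178,94.5123) → (40.7566,104.5471).

Shape 4 is a regular polygon drawn with `<path>`. Its stroke #ff8800 means cut at S816, F1177. After flipping Y the toolpath is (23.4562,220.5928) → (19.6945,229.0229) → (28.1246,232.7846) → (31.8863,224.3545) → (23.4562,220.5928), returning to the start.

; LightBurn 1.4.05
; GRBL device profile, absolute coords
G21
G90
G00 X35.6621 Y159.2285
M4 S816
G1 X98.9168 Y255.4756 F1177
G1 X25.2036 Y65.0346
G1 X91.0066 Y47.1513
G1 X106.9391 Y214.7285
G1 X12.6370 Y21.2660
G00 X93.9481 Y261.6091
M4 S816
G1 X108.4516 Y256.0375 F1177
G00 X64.8257 Y77.1469
M4 S816
G1 X58.5303 Y70.3515 F1177
G1 X50.1017 Y79.6269
G1 X43.0178 Y94.5123
G1 X40.7566 Y104.5471
G00 X23.4562 Y220.5928
M4 S816
G1 X19.6945 Y229.0229 F1177
G1 X28.1246 Y232.7846
G1 X31.8863 Y224.3545
G1 X23.4562 Y220.5928
M5
G00 X0.0000 Y0.0000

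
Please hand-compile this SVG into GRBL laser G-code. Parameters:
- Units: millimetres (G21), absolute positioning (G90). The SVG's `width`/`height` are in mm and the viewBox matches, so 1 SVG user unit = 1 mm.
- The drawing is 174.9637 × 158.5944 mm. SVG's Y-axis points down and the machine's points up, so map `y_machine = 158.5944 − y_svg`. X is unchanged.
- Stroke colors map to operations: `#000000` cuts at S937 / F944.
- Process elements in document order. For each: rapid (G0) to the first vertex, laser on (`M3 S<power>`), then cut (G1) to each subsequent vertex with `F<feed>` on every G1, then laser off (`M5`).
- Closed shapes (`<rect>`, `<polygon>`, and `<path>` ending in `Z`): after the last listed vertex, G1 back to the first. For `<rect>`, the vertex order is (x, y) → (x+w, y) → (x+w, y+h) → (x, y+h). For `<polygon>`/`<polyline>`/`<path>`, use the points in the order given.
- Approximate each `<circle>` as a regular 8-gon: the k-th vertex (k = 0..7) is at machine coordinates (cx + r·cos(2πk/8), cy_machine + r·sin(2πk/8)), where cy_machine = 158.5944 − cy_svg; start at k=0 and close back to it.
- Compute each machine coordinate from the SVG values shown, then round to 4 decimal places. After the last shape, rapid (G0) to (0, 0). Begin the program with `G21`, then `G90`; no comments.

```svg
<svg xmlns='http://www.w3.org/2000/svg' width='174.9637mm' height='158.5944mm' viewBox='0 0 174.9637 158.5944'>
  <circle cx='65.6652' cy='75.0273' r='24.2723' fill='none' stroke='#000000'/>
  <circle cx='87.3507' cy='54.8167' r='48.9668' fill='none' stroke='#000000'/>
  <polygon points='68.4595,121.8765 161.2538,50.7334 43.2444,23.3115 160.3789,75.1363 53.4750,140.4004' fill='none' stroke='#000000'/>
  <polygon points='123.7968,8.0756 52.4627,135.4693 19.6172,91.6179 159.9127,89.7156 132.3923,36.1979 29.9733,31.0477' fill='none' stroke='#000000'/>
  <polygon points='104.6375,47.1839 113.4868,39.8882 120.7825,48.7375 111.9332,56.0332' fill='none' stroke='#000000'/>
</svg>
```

G21
G90
G0 X89.9375 Y83.5671
M3 S937
G1 X82.8283 Y100.7302 F944
G1 X65.6652 Y107.8394 F944
G1 X48.5021 Y100.7302 F944
G1 X41.3929 Y83.5671 F944
G1 X48.5021 Y66.4040 F944
G1 X65.6652 Y59.2948 F944
G1 X82.8283 Y66.4040 F944
G1 X89.9375 Y83.5671 F944
M5
G0 X136.3175 Y103.7777
M3 S937
G1 X121.9755 Y138.4025 F944
G1 X87.3507 Y152.7445 F944
G1 X52.7259 Y138.4025 F944
G1 X38.3839 Y103.7777 F944
G1 X52.7259 Y69.1529 F944
G1 X87.3507 Y54.8109 F944
G1 X121.9755 Y69.1529 F944
G1 X136.3175 Y103.7777 F944
M5
G0 X68.4595 Y36.7179
M3 S937
G1 X161.2538 Y107.8610 F944
G1 X43.2444 Y135.2829 F944
G1 X160.3789 Y83.4581 F944
G1 X53.4750 Y18.1940 F944
G1 X68.4595 Y36.7179 F944
M5
G0 X123.7968 Y150.5188
M3 S937
G1 X52.4627 Y23.1251 F944
G1 X19.6172 Y66.9765 F944
G1 X159.9127 Y68.8788 F944
G1 X132.3923 Y122.3965 F944
G1 X29.9733 Y127.5467 F944
G1 X123.7968 Y150.5188 F944
M5
G0 X104.6375 Y111.4105
M3 S937
G1 X113.4868 Y118.7062 F944
G1 X120.7825 Y109.8569 F944
G1 X111.9332 Y102.5612 F944
G1 X104.6375 Y111.4105 F944
M5
G0 X0.0000 Y0.0000

1 u = 1 mm; y_m = 158.5944 − y.

[1] `<circle>` circle, #000000→cut S937 F944: (89.9375,83.5671) → (82.8283,100.7302) → (65.6652,107.8394) → (48.5021,100.7302) → (41.3929,83.5671) → (48.5021,66.4040) → (65.6652,59.2948) → (82.8283,66.4040) → (89.9375,83.5671) (closed)

[2] `<circle>` circle, #000000→cut S937 F944: (136.3175,103.7777) → (121.9755,138.4025) → (87.3507,152.7445) → (52.7259,138.4025) → (38.3839,103.7777) → (52.7259,69.1529) → (87.3507,54.8109) → (121.9755,69.1529) → (136.3175,103.7777) (closed)

[3] `<polygon>` closed polygon, #000000→cut S937 F944: (68.4595,36.7179) → (161.2538,107.8610) → (43.2444,135.2829) → (160.3789,83.4581) → (53.4750,18.1940) → (68.4595,36.7179) (closed)

[4] `<polygon>` closed polygon, #000000→cut S937 F944: (123.7968,150.5188) → (52.4627,23.1251) → (19.6172,66.9765) → (159.9127,68.8788) → (132.3923,122.3965) → (29.9733,127.5467) → (123.7968,150.5188) (closed)

[5] `<polygon>` regular polygon, #000000→cut S937 F944: (104.6375,111.4105) → (113.4868,118.7062) → (120.7825,109.8569) → (111.9332,102.5612) → (104.6375,111.4105) (closed)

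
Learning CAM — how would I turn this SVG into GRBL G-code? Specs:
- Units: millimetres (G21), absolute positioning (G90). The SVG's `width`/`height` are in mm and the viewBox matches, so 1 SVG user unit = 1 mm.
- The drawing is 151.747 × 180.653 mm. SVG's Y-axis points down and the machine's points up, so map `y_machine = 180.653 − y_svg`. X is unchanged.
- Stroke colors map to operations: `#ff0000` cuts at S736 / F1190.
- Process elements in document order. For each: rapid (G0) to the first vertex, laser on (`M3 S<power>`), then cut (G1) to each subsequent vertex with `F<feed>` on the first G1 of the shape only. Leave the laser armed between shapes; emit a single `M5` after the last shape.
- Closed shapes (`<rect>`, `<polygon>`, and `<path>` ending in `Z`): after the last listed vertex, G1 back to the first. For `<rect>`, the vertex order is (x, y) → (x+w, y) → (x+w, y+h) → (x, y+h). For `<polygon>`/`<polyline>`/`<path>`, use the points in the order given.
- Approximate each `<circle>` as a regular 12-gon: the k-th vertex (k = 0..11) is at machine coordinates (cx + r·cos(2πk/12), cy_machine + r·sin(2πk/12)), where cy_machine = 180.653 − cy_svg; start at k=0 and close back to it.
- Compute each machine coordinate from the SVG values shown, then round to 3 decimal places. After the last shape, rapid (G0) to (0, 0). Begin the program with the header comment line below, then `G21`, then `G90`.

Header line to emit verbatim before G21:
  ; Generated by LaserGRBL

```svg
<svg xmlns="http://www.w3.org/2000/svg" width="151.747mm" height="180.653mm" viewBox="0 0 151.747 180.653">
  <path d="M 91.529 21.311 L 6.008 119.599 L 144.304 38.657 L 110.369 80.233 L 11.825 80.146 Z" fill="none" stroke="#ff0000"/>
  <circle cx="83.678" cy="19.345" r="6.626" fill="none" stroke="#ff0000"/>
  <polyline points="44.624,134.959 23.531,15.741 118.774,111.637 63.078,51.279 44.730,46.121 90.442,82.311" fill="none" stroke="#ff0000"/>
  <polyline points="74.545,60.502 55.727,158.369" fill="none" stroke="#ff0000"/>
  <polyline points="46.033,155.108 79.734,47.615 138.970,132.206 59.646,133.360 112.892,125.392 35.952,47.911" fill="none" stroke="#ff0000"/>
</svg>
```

1 u = 1 mm; y_m = 180.653 − y.

[1] `<path>` closed polygon, #ff0000→cut S736 F1190: (91.529,159.342) → (6.008,61.054) → (144.304,141.996) → (110.369,100.420) → (11.825,100.507) → (91.529,159.342) (closed)

[2] `<circle>` circle, #ff0000→cut S736 F1190: (90.304,161.308) → (89.416,164.621) → (86.991,167.046) → (83.678,167.934) → (80.365,167.046) → (77.940,164.621) → (77.052,161.308) → (77.940,157.995) → (80.365,155.570) → (83.678,154.682) → (86.991,155.570) → (89.416,157.995) → (90.304,161.308) (closed)

[3] `<polyline>` open polyline, #ff0000→cut S736 F1190: (44.624,45.694) → (23.531,164.912) → (118.774,69.016) → (63.078,129.374) → (44.730,134.532) → (90.442,98.342)

[4] `<polyline>` line segment, #ff0000→cut S736 F1190: (74.545,120.151) → (55.727,22.284)

[5] `<polyline>` open polyline, #ff0000→cut S736 F1190: (46.033,25.545) → (79.734,133.038) → (138.970,48.447) → (59.646,47.293) → (112.892,55.261) → (35.952,132.742)

; Generated by LaserGRBL
G21
G90
G0 X91.529 Y159.342
M3 S736
G1 X6.008 Y61.054 F1190
G1 X144.304 Y141.996
G1 X110.369 Y100.420
G1 X11.825 Y100.507
G1 X91.529 Y159.342
G0 X90.304 Y161.308
M3 S736
G1 X89.416 Y164.621 F1190
G1 X86.991 Y167.046
G1 X83.678 Y167.934
G1 X80.365 Y167.046
G1 X77.940 Y164.621
G1 X77.052 Y161.308
G1 X77.940 Y157.995
G1 X80.365 Y155.570
G1 X83.678 Y154.682
G1 X86.991 Y155.570
G1 X89.416 Y157.995
G1 X90.304 Y161.308
G0 X44.624 Y45.694
M3 S736
G1 X23.531 Y164.912 F1190
G1 X118.774 Y69.016
G1 X63.078 Y129.374
G1 X44.730 Y134.532
G1 X90.442 Y98.342
G0 X74.545 Y120.151
M3 S736
G1 X55.727 Y22.284 F1190
G0 X46.033 Y25.545
M3 S736
G1 X79.734 Y133.038 F1190
G1 X138.970 Y48.447
G1 X59.646 Y47.293
G1 X112.892 Y55.261
G1 X35.952 Y132.742
M5
G0 X0.000 Y0.000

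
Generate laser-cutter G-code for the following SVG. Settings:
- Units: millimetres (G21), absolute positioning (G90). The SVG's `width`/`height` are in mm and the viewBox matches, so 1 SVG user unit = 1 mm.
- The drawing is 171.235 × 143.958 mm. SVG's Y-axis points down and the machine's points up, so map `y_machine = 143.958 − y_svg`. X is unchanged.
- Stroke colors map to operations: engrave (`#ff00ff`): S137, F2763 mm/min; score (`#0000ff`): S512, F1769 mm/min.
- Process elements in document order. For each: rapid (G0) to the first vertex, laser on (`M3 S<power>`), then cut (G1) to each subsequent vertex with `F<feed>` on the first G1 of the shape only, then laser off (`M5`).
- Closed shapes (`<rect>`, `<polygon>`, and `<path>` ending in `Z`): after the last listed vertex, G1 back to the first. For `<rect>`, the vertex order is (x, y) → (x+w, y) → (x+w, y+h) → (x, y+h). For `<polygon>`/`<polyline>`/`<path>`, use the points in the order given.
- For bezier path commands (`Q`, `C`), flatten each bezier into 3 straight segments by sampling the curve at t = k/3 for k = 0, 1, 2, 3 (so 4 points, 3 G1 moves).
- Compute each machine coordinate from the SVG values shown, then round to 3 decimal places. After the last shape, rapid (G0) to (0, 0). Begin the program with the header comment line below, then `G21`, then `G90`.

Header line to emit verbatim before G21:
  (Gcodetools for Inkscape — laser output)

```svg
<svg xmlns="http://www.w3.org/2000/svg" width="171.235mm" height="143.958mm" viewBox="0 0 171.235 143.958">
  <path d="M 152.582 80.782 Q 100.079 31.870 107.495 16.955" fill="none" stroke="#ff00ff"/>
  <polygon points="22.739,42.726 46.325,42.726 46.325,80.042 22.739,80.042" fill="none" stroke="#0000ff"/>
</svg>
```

(Gcodetools for Inkscape — laser output)
G21
G90
G0 X152.582 Y63.176
M3 S137
G1 X124.238 Y92.007 F2763
G1 X109.209 Y113.282
G1 X107.495 Y127.003
M5
G0 X22.739 Y101.232
M3 S512
G1 X46.325 Y101.232 F1769
G1 X46.325 Y63.916
G1 X22.739 Y63.916
G1 X22.739 Y101.232
M5
G0 X0.000 Y0.000

Since the viewBox matches the mm dimensions, user units are millimetres directly. The only transform is the Y-flip y_m = 143.958 − y_svg.

Shape 1 is a quadratic bezier drawn with `<path>`. Its stroke #ff00ff means engrave at S137, F2763. After flipping Y the toolpath is (152.582,63.176) → (124.238,92.007) → (109.209,113.282) → (107.495,127.003).

Shape 2 is a rectangle drawn with `<polygon>`. Its stroke #0000ff means score at S512, F1769. After flipping Y the toolpath is (22.739,101.232) → (46.325,101.232) → (46.325,63.916) → (22.739,63.916) → (22.739,101.232), returning to the start.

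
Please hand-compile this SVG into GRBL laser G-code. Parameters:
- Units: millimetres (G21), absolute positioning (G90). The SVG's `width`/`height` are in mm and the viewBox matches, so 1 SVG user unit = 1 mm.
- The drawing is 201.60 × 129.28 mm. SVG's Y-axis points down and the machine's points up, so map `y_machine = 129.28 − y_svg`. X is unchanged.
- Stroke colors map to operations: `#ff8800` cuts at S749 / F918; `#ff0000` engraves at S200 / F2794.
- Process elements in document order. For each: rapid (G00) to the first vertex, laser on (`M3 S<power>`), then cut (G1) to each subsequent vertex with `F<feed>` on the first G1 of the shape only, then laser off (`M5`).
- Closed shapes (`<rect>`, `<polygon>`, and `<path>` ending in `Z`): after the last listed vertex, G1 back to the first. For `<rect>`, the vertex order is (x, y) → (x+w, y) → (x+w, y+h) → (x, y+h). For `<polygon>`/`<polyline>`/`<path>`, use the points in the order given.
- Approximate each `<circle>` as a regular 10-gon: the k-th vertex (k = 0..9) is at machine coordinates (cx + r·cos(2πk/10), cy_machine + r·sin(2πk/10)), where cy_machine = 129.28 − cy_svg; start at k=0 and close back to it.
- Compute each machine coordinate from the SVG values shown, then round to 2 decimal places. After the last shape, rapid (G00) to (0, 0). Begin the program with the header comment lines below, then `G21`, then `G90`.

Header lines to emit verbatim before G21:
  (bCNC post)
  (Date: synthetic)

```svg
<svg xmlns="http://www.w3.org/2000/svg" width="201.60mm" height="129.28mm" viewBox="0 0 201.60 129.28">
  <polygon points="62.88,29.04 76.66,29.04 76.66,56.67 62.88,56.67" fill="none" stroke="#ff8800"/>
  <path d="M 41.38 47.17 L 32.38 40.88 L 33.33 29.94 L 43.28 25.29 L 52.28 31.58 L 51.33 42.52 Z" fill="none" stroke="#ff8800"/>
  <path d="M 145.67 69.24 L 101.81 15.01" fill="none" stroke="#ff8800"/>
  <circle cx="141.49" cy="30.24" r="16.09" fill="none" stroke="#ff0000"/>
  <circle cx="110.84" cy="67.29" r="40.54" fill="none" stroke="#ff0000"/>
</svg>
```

(bCNC post)
(Date: synthetic)
G21
G90
G00 X62.88 Y100.24
M3 S749
G1 X76.66 Y100.24 F918
G1 X76.66 Y72.61
G1 X62.88 Y72.61
G1 X62.88 Y100.24
M5
G00 X41.38 Y82.11
M3 S749
G1 X32.38 Y88.40 F918
G1 X33.33 Y99.34
G1 X43.28 Y103.99
G1 X52.28 Y97.70
G1 X51.33 Y86.76
G1 X41.38 Y82.11
M5
G00 X145.67 Y60.04
M3 S749
G1 X101.81 Y114.27 F918
M5
G00 X157.58 Y99.04
M3 S200
G1 X154.51 Y108.50 F2794
G1 X146.46 Y114.34
G1 X136.52 Y114.34
G1 X128.47 Y108.50
G1 X125.40 Y99.04
G1 X128.47 Y89.58
G1 X136.52 Y83.74
G1 X146.46 Y83.74
G1 X154.51 Y89.58
G1 X157.58 Y99.04
M5
G00 X151.38 Y61.99
M3 S200
G1 X143.64 Y85.82 F2794
G1 X123.37 Y100.55
G1 X98.31 Y100.55
G1 X78.04 Y85.82
G1 X70.30 Y61.99
G1 X78.04 Y38.16
G1 X98.31 Y23.43
G1 X123.37 Y23.43
G1 X143.64 Y38.16
G1 X151.38 Y61.99
M5
G00 X0.00 Y0.00

viewBox `0 0 201.60 129.28` with mm width/height → 1 unit = 1 mm. Flip: y_m = 129.28 − y_svg.

**Shape 1** — `<polygon>` rectangle, stroke `#ff8800` → cut (S749, F918). Machine vertices: (62.88,100.24) → (76.66,100.24) → (76.66,72.61) → (62.88,72.61) → (62.88,100.24). Closed: final G1 returns to the first vertex.

**Shape 2** — `<path>` regular polygon, stroke `#ff8800` → cut (S749, F918). Machine vertices: (41.38,82.11) → (32.38,88.40) → (33.33,99.34) → (43.28,103.99) → (52.28,97.70) → (51.33,86.76) → (41.38,82.11). Closed: final G1 returns to the first vertex.

**Shape 3** — `<path>` line segment, stroke `#ff8800` → cut (S749, F918). Machine vertices: (145.67,60.04) → (101.81,114.27). Open path.

**Shape 4** — `<circle>` circle, stroke `#ff0000` → engrave (S200, F2794). Machine vertices: (157.58,99.04) → (154.51,108.50) → (146.46,114.34) → (136.52,114.34) → (128.47,108.50) → (125.40,99.04) → (128.47,89.58) → (136.52,83.74) → (146.46,83.74) → (154.51,89.58) → (157.58,99.04). Closed: final G1 returns to the first vertex.

**Shape 5** — `<circle>` circle, stroke `#ff0000` → engrave (S200, F2794). Machine vertices: (151.38,61.99) → (143.64,85.82) → (123.37,100.55) → (98.31,100.55) → (78.04,85.82) → (70.30,61.99) → (78.04,38.16) → (98.31,23.43) → (123.37,23.43) → (143.64,38.16) → (151.38,61.99). Closed: final G1 returns to the first vertex.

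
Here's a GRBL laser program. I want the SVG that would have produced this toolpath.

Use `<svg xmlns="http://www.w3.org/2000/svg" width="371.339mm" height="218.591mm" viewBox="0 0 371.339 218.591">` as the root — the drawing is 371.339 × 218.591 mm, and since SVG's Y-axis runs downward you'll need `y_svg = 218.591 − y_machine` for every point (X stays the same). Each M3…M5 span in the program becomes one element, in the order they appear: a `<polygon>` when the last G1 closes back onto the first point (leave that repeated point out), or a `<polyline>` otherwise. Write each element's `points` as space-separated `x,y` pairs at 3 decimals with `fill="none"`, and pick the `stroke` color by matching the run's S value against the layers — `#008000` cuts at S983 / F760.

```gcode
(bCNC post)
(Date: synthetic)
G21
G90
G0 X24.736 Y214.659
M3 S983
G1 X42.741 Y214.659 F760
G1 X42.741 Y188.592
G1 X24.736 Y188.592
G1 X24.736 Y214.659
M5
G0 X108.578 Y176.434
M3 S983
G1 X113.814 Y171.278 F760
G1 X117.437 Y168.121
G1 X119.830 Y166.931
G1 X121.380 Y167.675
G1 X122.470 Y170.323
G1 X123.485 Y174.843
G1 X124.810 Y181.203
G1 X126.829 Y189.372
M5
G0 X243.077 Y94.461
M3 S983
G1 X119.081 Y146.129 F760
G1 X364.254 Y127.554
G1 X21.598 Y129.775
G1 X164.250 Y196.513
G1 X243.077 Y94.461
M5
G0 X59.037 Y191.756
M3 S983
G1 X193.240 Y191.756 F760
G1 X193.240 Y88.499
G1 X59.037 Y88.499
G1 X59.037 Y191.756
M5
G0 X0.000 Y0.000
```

Each laser-on run becomes one SVG element. Flip Y back into SVG space with y_svg = 218.591 − y_machine. Every run uses S983, so all elements get stroke `#008000` (cut).

Run 1: The run returns to its start, so emit a `<polygon>` with points (Y-flipped): 24.736,3.932 42.741,3.932 42.741,29.999 24.736,29.999.

Run 2: The run is open, so emit a `<polyline>` with points (Y-flipped): 108.578,42.157 113.814,47.313 117.437,50.470 119.830,51.660 121.380,50.916 122.470,48.268 123.485,43.748 124.810,37.388 126.829,29.219.

Run 3: The run returns to its start, so emit a `<polygon>` with points (Y-flipped): 243.077,124.130 119.081,72.462 364.254,91.037 21.598,88.816 164.250,22.078.

Run 4: The run returns to its start, so emit a `<polygon>` with points (Y-flipped): 59.037,26.835 193.240,26.835 193.240,130.092 59.037,130.092.

<svg xmlns="http://www.w3.org/2000/svg" width="371.339mm" height="218.591mm" viewBox="0 0 371.339 218.591">
  <polygon points="24.736,3.932 42.741,3.932 42.741,29.999 24.736,29.999" fill="none" stroke="#008000"/>
  <polyline points="108.578,42.157 113.814,47.313 117.437,50.470 119.830,51.660 121.380,50.916 122.470,48.268 123.485,43.748 124.810,37.388 126.829,29.219" fill="none" stroke="#008000"/>
  <polygon points="243.077,124.130 119.081,72.462 364.254,91.037 21.598,88.816 164.250,22.078" fill="none" stroke="#008000"/>
  <polygon points="59.037,26.835 193.240,26.835 193.240,130.092 59.037,130.092" fill="none" stroke="#008000"/>
</svg>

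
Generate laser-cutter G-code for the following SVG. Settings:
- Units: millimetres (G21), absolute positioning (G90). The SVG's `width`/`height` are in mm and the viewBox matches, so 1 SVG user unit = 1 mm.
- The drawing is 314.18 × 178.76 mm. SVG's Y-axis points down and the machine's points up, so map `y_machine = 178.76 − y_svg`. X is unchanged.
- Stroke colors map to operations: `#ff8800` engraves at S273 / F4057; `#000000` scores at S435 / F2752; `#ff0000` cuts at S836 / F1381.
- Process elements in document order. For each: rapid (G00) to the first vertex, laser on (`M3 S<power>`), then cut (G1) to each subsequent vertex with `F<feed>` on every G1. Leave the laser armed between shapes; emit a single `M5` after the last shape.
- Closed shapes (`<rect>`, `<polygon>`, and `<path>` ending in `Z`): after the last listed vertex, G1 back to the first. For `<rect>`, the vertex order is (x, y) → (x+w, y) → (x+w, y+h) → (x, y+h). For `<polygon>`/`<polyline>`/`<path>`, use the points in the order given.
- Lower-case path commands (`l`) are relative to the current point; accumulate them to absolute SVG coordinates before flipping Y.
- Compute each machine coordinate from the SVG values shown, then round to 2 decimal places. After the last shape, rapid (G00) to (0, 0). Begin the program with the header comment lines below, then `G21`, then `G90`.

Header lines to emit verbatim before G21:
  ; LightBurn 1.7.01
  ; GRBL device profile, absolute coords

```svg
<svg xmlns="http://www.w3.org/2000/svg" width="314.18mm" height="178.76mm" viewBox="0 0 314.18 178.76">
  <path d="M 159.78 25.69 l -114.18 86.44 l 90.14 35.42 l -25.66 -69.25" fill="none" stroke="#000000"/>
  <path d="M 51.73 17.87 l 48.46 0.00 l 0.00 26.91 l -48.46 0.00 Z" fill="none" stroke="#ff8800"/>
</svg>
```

; LightBurn 1.7.01
; GRBL device profile, absolute coords
G21
G90
G00 X159.78 Y153.07
M3 S435
G1 X45.60 Y66.63 F2752
G1 X135.74 Y31.21 F2752
G1 X110.08 Y100.46 F2752
G00 X51.73 Y160.89
M3 S273
G1 X100.19 Y160.89 F4057
G1 X100.19 Y133.98 F4057
G1 X51.73 Y133.98 F4057
G1 X51.73 Y160.89 F4057
M5
G00 X0.00 Y0.00

Since the viewBox matches the mm dimensions, user units are millimetres directly. The only transform is the Y-flip y_m = 178.76 − y_svg.

Shape 1 is a open polyline drawn with `<path>`. Its stroke #000000 means score at S435, F2752. After flipping Y the toolpath is (159.78,153.07) → (45.60,66.63) → (135.74,31.21) → (110.08,100.46).

Shape 2 is a rectangle drawn with `<path>`. Its stroke #ff8800 means engrave at S273, F4057. After flipping Y the toolpath is (51.73,160.89) → (100.19,160.89) → (100.19,133.98) → (51.73,133.98) → (51.73,160.89), returning to the start.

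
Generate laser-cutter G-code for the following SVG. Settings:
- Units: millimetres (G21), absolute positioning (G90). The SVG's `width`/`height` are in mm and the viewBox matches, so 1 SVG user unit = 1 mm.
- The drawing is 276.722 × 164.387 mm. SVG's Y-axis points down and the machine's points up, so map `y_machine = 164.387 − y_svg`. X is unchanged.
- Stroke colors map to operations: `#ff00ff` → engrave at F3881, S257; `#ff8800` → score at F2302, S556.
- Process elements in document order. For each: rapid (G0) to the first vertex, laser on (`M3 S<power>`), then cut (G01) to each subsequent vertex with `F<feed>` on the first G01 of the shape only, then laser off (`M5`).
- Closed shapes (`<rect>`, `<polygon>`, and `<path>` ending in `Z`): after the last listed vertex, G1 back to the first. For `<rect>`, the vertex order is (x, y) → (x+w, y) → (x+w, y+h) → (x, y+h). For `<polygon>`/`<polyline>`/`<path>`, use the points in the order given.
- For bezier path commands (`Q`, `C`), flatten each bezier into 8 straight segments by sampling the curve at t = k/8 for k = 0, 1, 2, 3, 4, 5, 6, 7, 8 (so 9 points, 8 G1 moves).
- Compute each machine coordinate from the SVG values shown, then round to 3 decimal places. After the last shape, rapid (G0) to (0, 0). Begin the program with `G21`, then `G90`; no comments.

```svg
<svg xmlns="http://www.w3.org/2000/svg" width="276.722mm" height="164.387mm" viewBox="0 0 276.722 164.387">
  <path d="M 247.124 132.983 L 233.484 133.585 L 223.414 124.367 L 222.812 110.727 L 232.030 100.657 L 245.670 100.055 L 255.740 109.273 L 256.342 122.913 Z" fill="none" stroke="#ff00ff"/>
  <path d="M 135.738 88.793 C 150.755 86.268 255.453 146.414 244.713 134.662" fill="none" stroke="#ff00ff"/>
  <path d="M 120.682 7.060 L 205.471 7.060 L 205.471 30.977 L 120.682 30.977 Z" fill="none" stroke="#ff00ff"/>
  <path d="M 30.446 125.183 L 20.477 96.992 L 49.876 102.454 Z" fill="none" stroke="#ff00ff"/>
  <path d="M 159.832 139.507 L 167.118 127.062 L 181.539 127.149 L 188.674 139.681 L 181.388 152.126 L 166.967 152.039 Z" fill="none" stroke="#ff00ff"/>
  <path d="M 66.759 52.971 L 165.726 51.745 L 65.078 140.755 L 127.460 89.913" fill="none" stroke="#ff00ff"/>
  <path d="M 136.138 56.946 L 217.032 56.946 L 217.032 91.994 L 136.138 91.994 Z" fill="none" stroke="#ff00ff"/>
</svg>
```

G21
G90
G0 X247.124 Y31.404
M3 S257
G01 X233.484 Y30.802 F3881
G01 X223.414 Y40.020
G01 X222.812 Y53.660
G01 X232.030 Y63.730
G01 X245.670 Y64.332
G01 X255.740 Y55.114
G01 X256.342 Y41.474
G01 X247.124 Y31.404
M5
G0 X135.738 Y75.594
M3 S257
G01 X145.173 Y73.866 F3881
G01 X160.611 Y67.840
G01 X179.649 Y59.092
G01 X199.884 Y49.199
G01 X218.912 Y39.740
G01 X234.328 Y32.289
G01 X243.730 Y28.425
G01 X244.713 Y29.725
M5
G0 X120.682 Y157.327
M3 S257
G01 X205.471 Y157.327 F3881
G01 X205.471 Y133.410
G01 X120.682 Y133.410
G01 X120.682 Y157.327
M5
G0 X30.446 Y39.204
M3 S257
G01 X20.477 Y67.395 F3881
G01 X49.876 Y61.933
G01 X30.446 Y39.204
M5
G0 X159.832 Y24.880
M3 S257
G01 X167.118 Y37.325 F3881
G01 X181.539 Y37.238
G01 X188.674 Y24.706
G01 X181.388 Y12.261
G01 X166.967 Y12.348
G01 X159.832 Y24.880
M5
G0 X66.759 Y111.416
M3 S257
G01 X165.726 Y112.642 F3881
G01 X65.078 Y23.632
G01 X127.460 Y74.474
M5
G0 X136.138 Y107.441
M3 S257
G01 X217.032 Y107.441 F3881
G01 X217.032 Y72.393
G01 X136.138 Y72.393
G01 X136.138 Y107.441
M5
G0 X0.000 Y0.000

viewBox `0 0 276.722 164.387` with mm width/height → 1 unit = 1 mm. Flip: y_m = 164.387 − y_svg.

**Shape 1** — `<path>` regular polygon, stroke `#ff00ff` → engrave (S257, F3881). Machine vertices: (247.124,31.404) → (233.484,30.802) → (223.414,40.020) → (222.812,53.660) → (232.030,63.730) → (245.670,64.332) → (255.740,55.114) → (256.342,41.474) → (247.124,31.404). Closed: final G1 returns to the first vertex.

**Shape 2** — `<path>` cubic bezier, stroke `#ff00ff` → engrave (S257, F3881). Control points (SVG): P0=(135.738,88.793), P1=(150.755,86.268), P2=(255.453,146.414), P3=(244.713,134.662); sampled at t=k/8. Machine vertices: (135.738,75.594) → (145.173,73.866) → (160.611,67.840) → (179.649,59.092) → (199.884,49.199) → (218.912,39.740) → (234.328,32.289) → (243.730,28.425) → (244.713,29.725). Open path.

**Shape 3** — `<path>` rectangle, stroke `#ff00ff` → engrave (S257, F3881). Machine vertices: (120.682,157.327) → (205.471,157.327) → (205.471,133.410) → (120.682,133.410) → (120.682,157.327). Closed: final G1 returns to the first vertex.

**Shape 4** — `<path>` regular polygon, stroke `#ff00ff` → engrave (S257, F3881). Machine vertices: (30.446,39.204) → (20.477,67.395) → (49.876,61.933) → (30.446,39.204). Closed: final G1 returns to the first vertex.

**Shape 5** — `<path>` regular polygon, stroke `#ff00ff` → engrave (S257, F3881). Machine vertices: (159.832,24.880) → (167.118,37.325) → (181.539,37.238) → (188.674,24.706) → (181.388,12.261) → (166.967,12.348) → (159.832,24.880). Closed: final G1 returns to the first vertex.

**Shape 6** — `<path>` open polyline, stroke `#ff00ff` → engrave (S257, F3881). Machine vertices: (66.759,111.416) → (165.726,112.642) → (65.078,23.632) → (127.460,74.474). Open path.

**Shape 7** — `<path>` rectangle, stroke `#ff00ff` → engrave (S257, F3881). Machine vertices: (136.138,107.441) → (217.032,107.441) → (217.032,72.393) → (136.138,72.393) → (136.138,107.441). Closed: final G1 returns to the first vertex.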